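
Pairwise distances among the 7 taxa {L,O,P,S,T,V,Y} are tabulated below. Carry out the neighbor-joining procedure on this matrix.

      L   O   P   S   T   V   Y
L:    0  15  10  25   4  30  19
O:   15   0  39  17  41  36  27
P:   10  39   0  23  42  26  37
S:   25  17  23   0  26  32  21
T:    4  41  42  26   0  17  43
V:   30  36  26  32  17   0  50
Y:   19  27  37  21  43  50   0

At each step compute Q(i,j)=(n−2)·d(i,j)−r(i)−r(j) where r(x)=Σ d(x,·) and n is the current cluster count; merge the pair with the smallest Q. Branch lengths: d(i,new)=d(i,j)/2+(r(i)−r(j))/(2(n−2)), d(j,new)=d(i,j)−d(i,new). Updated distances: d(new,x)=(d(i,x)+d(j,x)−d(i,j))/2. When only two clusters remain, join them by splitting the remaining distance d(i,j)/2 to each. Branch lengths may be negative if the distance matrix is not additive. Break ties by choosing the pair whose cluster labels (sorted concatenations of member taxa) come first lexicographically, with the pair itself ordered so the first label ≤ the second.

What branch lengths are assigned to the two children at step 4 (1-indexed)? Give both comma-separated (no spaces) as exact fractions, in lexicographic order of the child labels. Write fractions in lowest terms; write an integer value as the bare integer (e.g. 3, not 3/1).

17/2,21/4

1. join T+V (d=17, Q=-279) ⇒ TV; edges |T|=67/10, |V|=103/10
  updated: d(L,TV)=17/2, d(O,TV)=30, d(P,TV)=51/2, d(S,TV)=41/2, d(TV,Y)=38
2. join L+P (d=10, Q=-172) ⇒ LP; edges |L|=-17/8, |P|=97/8
  updated: d(LP,O)=22, d(LP,S)=19, d(LP,TV)=12, d(LP,Y)=23
3. join LP+TV (d=12, Q=-281/2) ⇒ LPTV; edges |LP|=23/12, |TV|=121/12
  updated: d(LPTV,O)=20, d(LPTV,S)=55/4, d(LPTV,Y)=49/2
4. join LPTV+S (d=55/4, Q=-165/2) ⇒ LPSTV; edges |LPTV|=17/2, |S|=21/4
  updated: d(LPSTV,O)=93/8, d(LPSTV,Y)=127/8
5. join LPSTV+O (d=93/8, Q=-109/2) ⇒ LOPSTV; edges |LPSTV|=1/4, |O|=91/8
  updated: d(LOPSTV,Y)=125/8
6. join LOPSTV+Y (d=125/8) ⇒ LOPSTVY; edges |LOPSTV|=125/16, |Y|=125/16
final tree: (((((L:-17/8,P:97/8):23/12,(T:67/10,V:103/10):121/12):17/2,S:21/4):1/4,O:91/8):125/16,Y:125/16)
total length: 80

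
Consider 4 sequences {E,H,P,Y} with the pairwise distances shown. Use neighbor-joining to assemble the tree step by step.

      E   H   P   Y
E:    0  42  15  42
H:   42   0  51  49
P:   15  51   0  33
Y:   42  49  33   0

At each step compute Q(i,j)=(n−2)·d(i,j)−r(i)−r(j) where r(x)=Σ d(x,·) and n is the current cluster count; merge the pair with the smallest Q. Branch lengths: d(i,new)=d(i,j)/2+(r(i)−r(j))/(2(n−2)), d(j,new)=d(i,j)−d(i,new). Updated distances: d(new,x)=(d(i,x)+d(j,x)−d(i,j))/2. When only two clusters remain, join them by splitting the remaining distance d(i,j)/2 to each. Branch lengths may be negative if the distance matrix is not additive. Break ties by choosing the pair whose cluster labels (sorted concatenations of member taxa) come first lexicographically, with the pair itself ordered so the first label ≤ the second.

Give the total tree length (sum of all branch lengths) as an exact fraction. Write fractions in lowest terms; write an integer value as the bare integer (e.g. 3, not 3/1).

1. join E+P (d=15, Q=-168) ⇒ EP; edges |E|=15/2, |P|=15/2
  updated: d(EP,H)=39, d(EP,Y)=30
2. join EP+H (d=39, Q=-118) ⇒ EHP; edges |EP|=10, |H|=29
  updated: d(EHP,Y)=20
3. join EHP+Y (d=20) ⇒ EHPY; edges |EHP|=10, |Y|=10
final tree: (((E:15/2,P:15/2):10,H:29):10,Y:10)
total length: 74

74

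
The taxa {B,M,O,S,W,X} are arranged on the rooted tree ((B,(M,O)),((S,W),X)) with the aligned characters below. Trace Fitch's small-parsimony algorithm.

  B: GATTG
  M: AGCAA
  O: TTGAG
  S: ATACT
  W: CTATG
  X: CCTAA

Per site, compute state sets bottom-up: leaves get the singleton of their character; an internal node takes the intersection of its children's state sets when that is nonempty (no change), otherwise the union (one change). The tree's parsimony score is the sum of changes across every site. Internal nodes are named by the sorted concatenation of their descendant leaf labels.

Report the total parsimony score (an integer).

16

MO@0: {A} ∪ {T} = {A,T} (union, +1)
BMO@0: {G} ∪ {A,T} = {A,G,T} (union, +1)
SW@0: {A} ∪ {C} = {A,C} (union, +1)
SWX@0: {A,C} ∩ {C} = {C} (intersection, +0)
BMOSWX@0: {A,G,T} ∪ {C} = {A,C,G,T} (union, +1)
MO@1: {G} ∪ {T} = {G,T} (union, +1)
BMO@1: {A} ∪ {G,T} = {A,G,T} (union, +1)
SW@1: {T} ∩ {T} = {T} (intersection, +0)
SWX@1: {T} ∪ {C} = {C,T} (union, +1)
BMOSWX@1: {A,G,T} ∩ {C,T} = {T} (intersection, +0)
MO@2: {C} ∪ {G} = {C,G} (union, +1)
BMO@2: {T} ∪ {C,G} = {C,G,T} (union, +1)
SW@2: {A} ∩ {A} = {A} (intersection, +0)
SWX@2: {A} ∪ {T} = {A,T} (union, +1)
BMOSWX@2: {C,G,T} ∩ {A,T} = {T} (intersection, +0)
MO@3: {A} ∩ {A} = {A} (intersection, +0)
BMO@3: {T} ∪ {A} = {A,T} (union, +1)
SW@3: {C} ∪ {T} = {C,T} (union, +1)
SWX@3: {C,T} ∪ {A} = {A,C,T} (union, +1)
BMOSWX@3: {A,T} ∩ {A,C,T} = {A,T} (intersection, +0)
MO@4: {A} ∪ {G} = {A,G} (union, +1)
BMO@4: {G} ∩ {A,G} = {G} (intersection, +0)
SW@4: {T} ∪ {G} = {G,T} (union, +1)
SWX@4: {G,T} ∪ {A} = {A,G,T} (union, +1)
BMOSWX@4: {G} ∩ {A,G,T} = {G} (intersection, +0)
per-site changes: [4, 3, 3, 3, 3]; total = 16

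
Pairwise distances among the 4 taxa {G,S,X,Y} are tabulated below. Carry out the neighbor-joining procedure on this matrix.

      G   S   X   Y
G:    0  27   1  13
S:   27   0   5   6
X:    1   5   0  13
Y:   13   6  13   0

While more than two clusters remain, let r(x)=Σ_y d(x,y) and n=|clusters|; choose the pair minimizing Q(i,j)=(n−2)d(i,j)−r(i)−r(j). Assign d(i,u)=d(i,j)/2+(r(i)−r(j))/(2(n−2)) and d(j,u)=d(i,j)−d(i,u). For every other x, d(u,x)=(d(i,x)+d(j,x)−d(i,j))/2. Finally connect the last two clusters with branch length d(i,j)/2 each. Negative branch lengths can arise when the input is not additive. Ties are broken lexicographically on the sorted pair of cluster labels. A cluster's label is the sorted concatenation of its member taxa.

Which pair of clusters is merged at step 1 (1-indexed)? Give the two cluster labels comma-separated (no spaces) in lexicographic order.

G,X

step 1: merge (G,X) at d=1, Q=-58; branch lengths G→6, X→-5; new cluster GX
  updated: d(GX,S)=31/2, d(GX,Y)=25/2
step 2: merge (GX,S) at d=31/2, Q=-34; branch lengths GX→11, S→9/2; new cluster GSX
  updated: d(GSX,Y)=3/2
step 3: merge (GSX,Y) at d=3/2; branch lengths GSX→3/4, Y→3/4; new cluster GSXY
final tree: (((G:6,X:-5):11,S:9/2):3/4,Y:3/4)
total length: 18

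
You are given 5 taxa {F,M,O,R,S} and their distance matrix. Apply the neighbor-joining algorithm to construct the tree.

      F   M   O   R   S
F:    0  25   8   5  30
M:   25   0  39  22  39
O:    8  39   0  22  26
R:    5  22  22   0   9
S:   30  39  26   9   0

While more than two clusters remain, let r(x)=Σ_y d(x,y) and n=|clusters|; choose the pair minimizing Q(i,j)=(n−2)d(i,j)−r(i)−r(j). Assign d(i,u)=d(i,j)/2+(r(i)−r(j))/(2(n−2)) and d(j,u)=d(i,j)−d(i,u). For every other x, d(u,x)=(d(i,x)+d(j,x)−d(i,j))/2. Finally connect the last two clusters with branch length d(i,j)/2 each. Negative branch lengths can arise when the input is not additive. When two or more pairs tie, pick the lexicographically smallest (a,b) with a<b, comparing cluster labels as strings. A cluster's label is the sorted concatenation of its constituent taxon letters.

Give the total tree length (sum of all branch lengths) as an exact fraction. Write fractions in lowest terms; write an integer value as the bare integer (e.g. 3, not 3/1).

1. join F+O (d=8, Q=-139) ⇒ FO; edges |F|=-1/2, |O|=17/2
  updated: d(FO,M)=28, d(FO,R)=19/2, d(FO,S)=24
2. join FO+M (d=28, Q=-189/2) ⇒ FMO; edges |FO|=57/8, |M|=167/8
  updated: d(FMO,R)=7/4, d(FMO,S)=35/2
3. join FMO+R (d=7/4, Q=-113/4) ⇒ FMOR; edges |FMO|=41/8, |R|=-27/8
  updated: d(FMOR,S)=99/8
4. join FMOR+S (d=99/8) ⇒ FMORS; edges |FMOR|=99/16, |S|=99/16
final tree: ((((F:-1/2,O:17/2):57/8,M:167/8):41/8,R:-27/8):99/16,S:99/16)
total length: 401/8

401/8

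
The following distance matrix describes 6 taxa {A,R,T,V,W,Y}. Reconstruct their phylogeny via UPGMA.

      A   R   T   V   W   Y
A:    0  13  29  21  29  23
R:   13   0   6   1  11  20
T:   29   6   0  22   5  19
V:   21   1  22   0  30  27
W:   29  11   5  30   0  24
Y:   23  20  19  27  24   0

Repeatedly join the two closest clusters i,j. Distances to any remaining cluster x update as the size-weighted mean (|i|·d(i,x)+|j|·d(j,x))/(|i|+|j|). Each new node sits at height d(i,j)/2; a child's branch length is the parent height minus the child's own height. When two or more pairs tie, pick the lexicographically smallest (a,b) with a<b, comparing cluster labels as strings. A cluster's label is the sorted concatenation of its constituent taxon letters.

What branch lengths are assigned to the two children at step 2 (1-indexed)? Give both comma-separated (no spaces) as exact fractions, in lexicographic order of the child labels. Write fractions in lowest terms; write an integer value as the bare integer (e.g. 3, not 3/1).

5/2,5/2

1. join R+V (d=1) ⇒ RV; edges |R|=1/2, |V|=1/2
  updated: d(A,RV)=17, d(RV,T)=14, d(RV,W)=41/2, d(RV,Y)=47/2
2. join T+W (d=5) ⇒ TW; edges |T|=5/2, |W|=5/2
  updated: d(A,TW)=29, d(RV,TW)=69/4, d(TW,Y)=43/2
3. join A+RV (d=17) ⇒ ARV; edges |A|=17/2, |RV|=8
  updated: d(ARV,TW)=127/6, d(ARV,Y)=70/3
4. join ARV+TW (d=127/6) ⇒ ARTVW; edges |ARV|=25/12, |TW|=97/12
  updated: d(ARTVW,Y)=113/5
5. join ARTVW+Y (d=113/5) ⇒ ARTVWY; edges |ARTVW|=43/60, |Y|=113/10
final tree: (((A:17/2,(R:1/2,V:1/2):8):25/12,(T:5/2,W:5/2):97/12):43/60,Y:113/10)
total length: 2681/60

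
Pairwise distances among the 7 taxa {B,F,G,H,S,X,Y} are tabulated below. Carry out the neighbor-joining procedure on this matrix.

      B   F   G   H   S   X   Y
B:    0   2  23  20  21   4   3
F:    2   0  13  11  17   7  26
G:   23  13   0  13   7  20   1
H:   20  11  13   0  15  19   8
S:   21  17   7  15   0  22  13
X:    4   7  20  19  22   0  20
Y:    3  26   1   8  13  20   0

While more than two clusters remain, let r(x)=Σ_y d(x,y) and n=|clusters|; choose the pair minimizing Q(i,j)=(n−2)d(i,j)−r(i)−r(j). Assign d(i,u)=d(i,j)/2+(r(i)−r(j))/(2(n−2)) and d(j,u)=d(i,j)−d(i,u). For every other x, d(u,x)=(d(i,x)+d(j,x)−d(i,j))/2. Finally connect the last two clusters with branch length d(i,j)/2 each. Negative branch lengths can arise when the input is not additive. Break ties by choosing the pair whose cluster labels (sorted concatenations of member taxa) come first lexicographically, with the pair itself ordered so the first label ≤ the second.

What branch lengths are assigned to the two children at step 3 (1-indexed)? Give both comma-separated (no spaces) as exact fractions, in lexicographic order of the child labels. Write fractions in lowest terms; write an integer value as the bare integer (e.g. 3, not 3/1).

step 1: merge (B,X) at d=4, Q=-145; branch lengths B→1/10, X→39/10; new cluster BX
  updated: d(BX,F)=5/2, d(BX,G)=39/2, d(BX,H)=35/2, d(BX,S)=39/2, d(BX,Y)=19/2
step 2: merge (BX,F) at d=5/2, Q=-128; branch lengths BX→9/8, F→11/8; new cluster BFX
  updated: d(BFX,G)=15, d(BFX,H)=13, d(BFX,S)=17, d(BFX,Y)=33/2
step 3: merge (BFX,H) at d=13, Q=-143/2; branch lengths BFX→103/12, H→53/12; new cluster BFHX
  updated: d(BFHX,G)=15/2, d(BFHX,S)=19/2, d(BFHX,Y)=23/4
step 4: merge (BFHX,S) at d=19/2, Q=-133/4; branch lengths BFHX→49/16, S→103/16; new cluster BFHSX
  updated: d(BFHSX,G)=5/2, d(BFHSX,Y)=37/8
step 5: merge (BFHSX,G) at d=5/2, Q=-65/8; branch lengths BFHSX→49/16, G→-9/16; new cluster BFGHSX
  updated: d(BFGHSX,Y)=25/16
step 6: merge (BFGHSX,Y) at d=25/16; branch lengths BFGHSX→25/32, Y→25/32; new cluster BFGHSXY
final tree: ((((((B:1/10,X:39/10):9/8,F:11/8):103/12,H:53/12):49/16,S:103/16):49/16,G:-9/16):25/32,Y:25/32)
total length: 529/16

103/12,53/12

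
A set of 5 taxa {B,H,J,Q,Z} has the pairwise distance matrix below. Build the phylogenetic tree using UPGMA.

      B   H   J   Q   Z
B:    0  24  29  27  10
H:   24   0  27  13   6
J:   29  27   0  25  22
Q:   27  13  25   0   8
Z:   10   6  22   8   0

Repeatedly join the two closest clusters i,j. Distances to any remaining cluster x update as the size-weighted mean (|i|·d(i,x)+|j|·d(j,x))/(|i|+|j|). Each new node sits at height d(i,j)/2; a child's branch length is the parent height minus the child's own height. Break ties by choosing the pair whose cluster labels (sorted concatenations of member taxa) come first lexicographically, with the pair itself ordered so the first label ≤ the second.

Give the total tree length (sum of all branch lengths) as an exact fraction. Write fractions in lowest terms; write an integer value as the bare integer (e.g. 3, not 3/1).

265/6

1. join H+Z (d=6) ⇒ HZ; edges |H|=3, |Z|=3
  updated: d(B,HZ)=17, d(HZ,J)=49/2, d(HZ,Q)=21/2
2. join HZ+Q (d=21/2) ⇒ HQZ; edges |HZ|=9/4, |Q|=21/4
  updated: d(B,HQZ)=61/3, d(HQZ,J)=74/3
3. join B+HQZ (d=61/3) ⇒ BHQZ; edges |B|=61/6, |HQZ|=59/12
  updated: d(BHQZ,J)=103/4
4. join BHQZ+J (d=103/4) ⇒ BHJQZ; edges |BHQZ|=65/24, |J|=103/8
final tree: ((B:61/6,((H:3,Z:3):9/4,Q:21/4):59/12):65/24,J:103/8)
total length: 265/6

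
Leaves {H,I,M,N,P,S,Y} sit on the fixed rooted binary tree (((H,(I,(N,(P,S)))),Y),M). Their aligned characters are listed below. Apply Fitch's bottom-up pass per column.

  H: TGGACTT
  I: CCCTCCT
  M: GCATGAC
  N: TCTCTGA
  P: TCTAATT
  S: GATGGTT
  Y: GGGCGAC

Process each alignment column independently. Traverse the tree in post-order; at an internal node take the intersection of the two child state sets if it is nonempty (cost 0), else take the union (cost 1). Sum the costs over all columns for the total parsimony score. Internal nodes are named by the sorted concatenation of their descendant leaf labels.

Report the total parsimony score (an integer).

PS@0: {T} ∪ {G} = {G,T} (union, +1)
NPS@0: {T} ∩ {G,T} = {T} (intersection, +0)
INPS@0: {C} ∪ {T} = {C,T} (union, +1)
HINPS@0: {T} ∩ {C,T} = {T} (intersection, +0)
HINPSY@0: {T} ∪ {G} = {G,T} (union, +1)
HIMNPSY@0: {G,T} ∩ {G} = {G} (intersection, +0)
PS@1: {C} ∪ {A} = {A,C} (union, +1)
NPS@1: {C} ∩ {A,C} = {C} (intersection, +0)
INPS@1: {C} ∩ {C} = {C} (intersection, +0)
HINPS@1: {G} ∪ {C} = {C,G} (union, +1)
HINPSY@1: {C,G} ∩ {G} = {G} (intersection, +0)
HIMNPSY@1: {G} ∪ {C} = {C,G} (union, +1)
PS@2: {T} ∩ {T} = {T} (intersection, +0)
NPS@2: {T} ∩ {T} = {T} (intersection, +0)
INPS@2: {C} ∪ {T} = {C,T} (union, +1)
HINPS@2: {G} ∪ {C,T} = {C,G,T} (union, +1)
HINPSY@2: {C,G,T} ∩ {G} = {G} (intersection, +0)
HIMNPSY@2: {G} ∪ {A} = {A,G} (union, +1)
PS@3: {A} ∪ {G} = {A,G} (union, +1)
NPS@3: {C} ∪ {A,G} = {A,C,G} (union, +1)
INPS@3: {T} ∪ {A,C,G} = {A,C,G,T} (union, +1)
HINPS@3: {A} ∩ {A,C,G,T} = {A} (intersection, +0)
HINPSY@3: {A} ∪ {C} = {A,C} (union, +1)
HIMNPSY@3: {A,C} ∪ {T} = {A,C,T} (union, +1)
PS@4: {A} ∪ {G} = {A,G} (union, +1)
NPS@4: {T} ∪ {A,G} = {A,G,T} (union, +1)
INPS@4: {C} ∪ {A,G,T} = {A,C,G,T} (union, +1)
HINPS@4: {C} ∩ {A,C,G,T} = {C} (intersection, +0)
HINPSY@4: {C} ∪ {G} = {C,G} (union, +1)
HIMNPSY@4: {C,G} ∩ {G} = {G} (intersection, +0)
PS@5: {T} ∩ {T} = {T} (intersection, +0)
NPS@5: {G} ∪ {T} = {G,T} (union, +1)
INPS@5: {C} ∪ {G,T} = {C,G,T} (union, +1)
HINPS@5: {T} ∩ {C,G,T} = {T} (intersection, +0)
HINPSY@5: {T} ∪ {A} = {A,T} (union, +1)
HIMNPSY@5: {A,T} ∩ {A} = {A} (intersection, +0)
PS@6: {T} ∩ {T} = {T} (intersection, +0)
NPS@6: {A} ∪ {T} = {A,T} (union, +1)
INPS@6: {T} ∩ {A,T} = {T} (intersection, +0)
HINPS@6: {T} ∩ {T} = {T} (intersection, +0)
HINPSY@6: {T} ∪ {C} = {C,T} (union, +1)
HIMNPSY@6: {C,T} ∩ {C} = {C} (intersection, +0)
per-site changes: [3, 3, 3, 5, 4, 3, 2]; total = 23

23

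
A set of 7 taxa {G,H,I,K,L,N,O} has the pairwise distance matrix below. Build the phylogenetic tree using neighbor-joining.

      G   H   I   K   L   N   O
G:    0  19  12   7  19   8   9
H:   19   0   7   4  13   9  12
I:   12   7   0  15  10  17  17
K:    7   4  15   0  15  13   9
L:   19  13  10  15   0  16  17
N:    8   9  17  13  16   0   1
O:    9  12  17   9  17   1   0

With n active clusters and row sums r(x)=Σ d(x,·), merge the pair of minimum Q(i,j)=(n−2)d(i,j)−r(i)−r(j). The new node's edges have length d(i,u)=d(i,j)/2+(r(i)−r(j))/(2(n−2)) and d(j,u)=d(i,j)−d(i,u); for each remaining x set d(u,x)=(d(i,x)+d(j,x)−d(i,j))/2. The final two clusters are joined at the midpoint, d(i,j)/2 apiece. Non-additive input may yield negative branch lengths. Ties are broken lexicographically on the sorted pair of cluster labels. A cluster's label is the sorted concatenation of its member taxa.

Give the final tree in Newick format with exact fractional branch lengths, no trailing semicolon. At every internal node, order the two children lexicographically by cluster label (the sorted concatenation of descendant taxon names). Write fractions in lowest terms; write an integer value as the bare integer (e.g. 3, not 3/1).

((((G:9/2,(N:2/5,O:3/5):7/2):103/32,K:49/32):95/32,H:61/32):99/64,(I:83/24,L:157/24):99/64)

iteration 1: select N,O (d=1, Q=-124); attach at lengths (2/5, 3/5); label the merged cluster NO
  updated: d(G,NO)=8, d(H,NO)=10, d(I,NO)=33/2, d(K,NO)=21/2, d(L,NO)=16
iteration 2: select G,NO (d=8, Q=-94); attach at lengths (9/2, 7/2); label the merged cluster GNO
  updated: d(GNO,H)=21/2, d(GNO,I)=41/4, d(GNO,K)=19/4, d(GNO,L)=27/2
iteration 3: select I,L (d=10, Q=-255/4); attach at lengths (83/24, 157/24); label the merged cluster IL
  updated: d(GNO,IL)=55/8, d(H,IL)=5, d(IL,K)=10
iteration 4: select GNO,K (d=19/4, Q=-251/8); attach at lengths (103/32, 49/32); label the merged cluster GKNO
  updated: d(GKNO,H)=39/8, d(GKNO,IL)=97/16
iteration 5: select GKNO,H (d=39/8, Q=-255/16); attach at lengths (95/32, 61/32); label the merged cluster GHKNO
  updated: d(GHKNO,IL)=99/32
iteration 6: select GHKNO,IL (d=99/32); attach at lengths (99/64, 99/64); label the merged cluster GHIKLNO
final tree: ((((G:9/2,(N:2/5,O:3/5):7/2):103/32,K:49/32):95/32,H:61/32):99/64,(I:83/24,L:157/24):99/64)
total length: 1015/32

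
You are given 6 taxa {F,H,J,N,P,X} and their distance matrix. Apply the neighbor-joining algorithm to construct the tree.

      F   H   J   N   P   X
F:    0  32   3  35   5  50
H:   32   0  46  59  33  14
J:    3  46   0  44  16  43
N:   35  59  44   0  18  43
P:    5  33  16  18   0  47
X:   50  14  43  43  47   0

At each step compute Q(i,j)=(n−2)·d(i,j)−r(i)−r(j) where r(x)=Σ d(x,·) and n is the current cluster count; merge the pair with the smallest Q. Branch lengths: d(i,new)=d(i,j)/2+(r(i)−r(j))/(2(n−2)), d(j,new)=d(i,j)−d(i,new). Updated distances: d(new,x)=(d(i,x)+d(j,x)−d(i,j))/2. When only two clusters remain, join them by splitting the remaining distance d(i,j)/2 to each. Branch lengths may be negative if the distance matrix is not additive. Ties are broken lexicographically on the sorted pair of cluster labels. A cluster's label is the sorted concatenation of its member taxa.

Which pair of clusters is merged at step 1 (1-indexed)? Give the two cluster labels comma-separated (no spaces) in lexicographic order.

step 1: merge (H,X) at d=14, Q=-325; branch lengths H→43/8, X→69/8; new cluster HX
  updated: d(F,HX)=34, d(HX,J)=75/2, d(HX,N)=44, d(HX,P)=33
step 2: merge (F,J) at d=3, Q=-337/2; branch lengths F→-29/12, J→65/12; new cluster FJ
  updated: d(FJ,HX)=137/4, d(FJ,N)=38, d(FJ,P)=9
step 3: merge (FJ,HX) at d=137/4, Q=-124; branch lengths FJ→77/8, HX→197/8; new cluster FHJX
  updated: d(FHJX,N)=191/8, d(FHJX,P)=31/8
step 4: merge (FHJX,N) at d=191/8, Q=-183/4; branch lengths FHJX→39/8, N→19; new cluster FHJNX
  updated: d(FHJNX,P)=-1
step 5: merge (FHJNX,P) at d=-1; branch lengths FHJNX→-1/2, P→-1/2; new cluster FHJNPX
final tree: ((((F:-29/12,J:65/12):77/8,(H:43/8,X:69/8):197/8):39/8,N:19):-1/2,P:-1/2)
total length: 593/8

H,X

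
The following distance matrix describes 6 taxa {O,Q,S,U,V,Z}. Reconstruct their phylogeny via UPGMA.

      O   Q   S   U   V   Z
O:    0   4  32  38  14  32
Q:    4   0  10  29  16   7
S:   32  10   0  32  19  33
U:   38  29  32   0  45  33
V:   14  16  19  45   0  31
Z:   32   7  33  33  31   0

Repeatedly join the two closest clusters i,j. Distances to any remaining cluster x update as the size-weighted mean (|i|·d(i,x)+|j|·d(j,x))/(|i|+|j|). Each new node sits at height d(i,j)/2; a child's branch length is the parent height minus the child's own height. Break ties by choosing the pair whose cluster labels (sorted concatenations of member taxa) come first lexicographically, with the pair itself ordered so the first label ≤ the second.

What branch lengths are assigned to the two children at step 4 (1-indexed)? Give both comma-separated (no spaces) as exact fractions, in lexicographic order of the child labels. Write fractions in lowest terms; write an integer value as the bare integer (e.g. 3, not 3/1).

step 1: merge (O,Q) at d=4; branch lengths O→2, Q→2; new cluster OQ
  updated: d(OQ,S)=21, d(OQ,U)=67/2, d(OQ,V)=15, d(OQ,Z)=39/2
step 2: merge (OQ,V) at d=15; branch lengths OQ→11/2, V→15/2; new cluster OQV
  updated: d(OQV,S)=61/3, d(OQV,U)=112/3, d(OQV,Z)=70/3
step 3: merge (OQV,S) at d=61/3; branch lengths OQV→8/3, S→61/6; new cluster OQSV
  updated: d(OQSV,U)=36, d(OQSV,Z)=103/4
step 4: merge (OQSV,Z) at d=103/4; branch lengths OQSV→65/24, Z→103/8; new cluster OQSVZ
  updated: d(OQSVZ,U)=177/5
step 5: merge (OQSVZ,U) at d=177/5; branch lengths OQSVZ→193/40, U→177/10; new cluster OQSUVZ
final tree: (((((O:2,Q:2):11/2,V:15/2):8/3,S:61/6):65/24,Z:103/8):193/40,U:177/10)
total length: 8153/120

65/24,103/8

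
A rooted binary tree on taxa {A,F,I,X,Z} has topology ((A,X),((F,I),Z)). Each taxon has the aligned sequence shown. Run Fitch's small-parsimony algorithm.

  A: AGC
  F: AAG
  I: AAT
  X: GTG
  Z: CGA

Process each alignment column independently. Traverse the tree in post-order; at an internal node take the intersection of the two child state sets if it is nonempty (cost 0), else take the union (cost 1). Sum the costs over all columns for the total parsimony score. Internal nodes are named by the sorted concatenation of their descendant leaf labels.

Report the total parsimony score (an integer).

site 0, node AX: A={A} ∪ X={G} → {A,G} (+1)
site 0, node FI: F={A} ∩ I={A} → {A} (+0)
site 0, node FIZ: FI={A} ∪ Z={C} → {A,C} (+1)
site 0, node AFIXZ: AX={A,G} ∩ FIZ={A,C} → {A} (+0)
site 1, node AX: A={G} ∪ X={T} → {G,T} (+1)
site 1, node FI: F={A} ∩ I={A} → {A} (+0)
site 1, node FIZ: FI={A} ∪ Z={G} → {A,G} (+1)
site 1, node AFIXZ: AX={G,T} ∩ FIZ={A,G} → {G} (+0)
site 2, node AX: A={C} ∪ X={G} → {C,G} (+1)
site 2, node FI: F={G} ∪ I={T} → {G,T} (+1)
site 2, node FIZ: FI={G,T} ∪ Z={A} → {A,G,T} (+1)
site 2, node AFIXZ: AX={C,G} ∩ FIZ={A,G,T} → {G} (+0)
per-site changes: [2, 2, 3]; total = 7

7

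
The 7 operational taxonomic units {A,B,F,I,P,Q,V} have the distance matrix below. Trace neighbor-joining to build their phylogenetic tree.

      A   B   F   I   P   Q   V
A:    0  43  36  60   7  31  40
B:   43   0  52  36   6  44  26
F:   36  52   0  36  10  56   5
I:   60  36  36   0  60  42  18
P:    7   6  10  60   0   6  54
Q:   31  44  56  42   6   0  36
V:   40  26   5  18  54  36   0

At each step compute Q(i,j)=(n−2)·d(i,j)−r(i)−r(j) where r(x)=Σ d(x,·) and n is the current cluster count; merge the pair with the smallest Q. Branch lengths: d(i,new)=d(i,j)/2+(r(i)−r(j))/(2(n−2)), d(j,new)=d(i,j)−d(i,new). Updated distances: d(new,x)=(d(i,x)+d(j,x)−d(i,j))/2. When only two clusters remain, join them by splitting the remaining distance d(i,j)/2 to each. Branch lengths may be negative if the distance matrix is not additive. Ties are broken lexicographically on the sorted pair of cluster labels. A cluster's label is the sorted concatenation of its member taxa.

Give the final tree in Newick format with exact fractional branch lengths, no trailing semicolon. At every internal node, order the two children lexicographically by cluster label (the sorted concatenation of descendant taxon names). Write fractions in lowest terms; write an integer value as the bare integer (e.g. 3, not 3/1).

(((A:59/4,P:-31/4):7/4,(B:133/12,((F:41/10,V:9/10):45/8,I:151/8):155/12):12):53/8,Q:53/8)

iteration 1: select F,V (d=5, Q=-349); attach at lengths (41/10, 9/10); label the merged cluster FV
  updated: d(A,FV)=71/2, d(B,FV)=73/2, d(FV,I)=49/2, d(FV,P)=59/2, d(FV,Q)=87/2
iteration 2: select FV,I (d=49/2, Q=-294); attach at lengths (45/8, 151/8); label the merged cluster FIV
  updated: d(A,FIV)=71/2, d(B,FIV)=24, d(FIV,P)=65/2, d(FIV,Q)=61/2
iteration 3: select B,FIV (d=24, Q=-335/2); attach at lengths (133/12, 155/12); label the merged cluster BFIV
  updated: d(A,BFIV)=109/4, d(BFIV,P)=29/4, d(BFIV,Q)=101/4
iteration 4: select A,P (d=7, Q=-143/2); attach at lengths (59/4, -31/4); label the merged cluster AP
  updated: d(AP,BFIV)=55/4, d(AP,Q)=15
iteration 5: select AP,BFIV (d=55/4, Q=-54); attach at lengths (7/4, 12); label the merged cluster ABFIPV
  updated: d(ABFIPV,Q)=53/4
iteration 6: select ABFIPV,Q (d=53/4); attach at lengths (53/8, 53/8); label the merged cluster ABFIPQV
final tree: (((A:59/4,P:-31/4):7/4,(B:133/12,((F:41/10,V:9/10):45/8,I:151/8):155/12):12):53/8,Q:53/8)
total length: 175/2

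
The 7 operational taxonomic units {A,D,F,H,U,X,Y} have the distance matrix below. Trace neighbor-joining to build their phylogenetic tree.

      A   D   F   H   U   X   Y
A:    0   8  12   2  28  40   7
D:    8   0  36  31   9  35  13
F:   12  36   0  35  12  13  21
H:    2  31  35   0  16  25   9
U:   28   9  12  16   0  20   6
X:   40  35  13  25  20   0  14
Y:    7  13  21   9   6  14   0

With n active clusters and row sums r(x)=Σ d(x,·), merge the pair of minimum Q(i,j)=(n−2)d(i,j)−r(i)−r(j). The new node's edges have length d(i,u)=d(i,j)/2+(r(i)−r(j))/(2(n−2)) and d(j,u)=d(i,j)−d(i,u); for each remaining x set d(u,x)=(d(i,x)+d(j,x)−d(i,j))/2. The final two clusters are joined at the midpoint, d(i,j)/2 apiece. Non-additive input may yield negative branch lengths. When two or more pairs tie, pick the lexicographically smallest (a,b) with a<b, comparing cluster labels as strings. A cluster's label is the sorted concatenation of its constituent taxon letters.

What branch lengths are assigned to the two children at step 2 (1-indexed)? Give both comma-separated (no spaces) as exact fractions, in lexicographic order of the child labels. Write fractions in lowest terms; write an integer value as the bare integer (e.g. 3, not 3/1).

-9/8,25/8

1. join F+X (d=13, Q=-211) ⇒ FX; edges |F|=47/10, |X|=83/10
  updated: d(A,FX)=39/2, d(D,FX)=29, d(FX,H)=47/2, d(FX,U)=19/2, d(FX,Y)=11
2. join A+H (d=2, Q=-138) ⇒ AH; edges |A|=-9/8, |H|=25/8
  updated: d(AH,D)=37/2, d(AH,FX)=41/2, d(AH,U)=21, d(AH,Y)=7
3. join D+U (d=9, Q=-88) ⇒ DU; edges |D|=17/2, |U|=1/2
  updated: d(AH,DU)=61/4, d(DU,FX)=59/4, d(DU,Y)=5
4. join AH+Y (d=7, Q=-207/4) ⇒ AHY; edges |AH|=135/16, |Y|=-23/16
  updated: d(AHY,DU)=53/8, d(AHY,FX)=49/4
5. join AHY+DU (d=53/8, Q=-269/8) ⇒ ADHUY; edges |AHY|=33/16, |DU|=73/16
  updated: d(ADHUY,FX)=163/16
6. join ADHUY+FX (d=163/16) ⇒ ADFHUXY; edges |ADHUY|=163/32, |FX|=163/32
final tree: ((((A:-9/8,H:25/8):135/16,Y:-23/16):33/16,(D:17/2,U:1/2):73/16):163/32,(F:47/10,X:83/10):163/32)
total length: 765/16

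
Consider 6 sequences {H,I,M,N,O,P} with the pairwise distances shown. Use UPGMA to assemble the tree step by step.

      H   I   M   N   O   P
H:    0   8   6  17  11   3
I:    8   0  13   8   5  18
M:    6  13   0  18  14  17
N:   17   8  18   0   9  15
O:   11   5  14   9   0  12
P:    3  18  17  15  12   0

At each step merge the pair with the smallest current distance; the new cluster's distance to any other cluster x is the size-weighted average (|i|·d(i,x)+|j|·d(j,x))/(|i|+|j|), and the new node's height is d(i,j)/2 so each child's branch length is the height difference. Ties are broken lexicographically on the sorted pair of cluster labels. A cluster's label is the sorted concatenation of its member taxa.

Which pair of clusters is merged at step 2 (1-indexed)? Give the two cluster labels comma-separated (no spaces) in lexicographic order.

I,O

step 1: merge (H,P) at d=3; branch lengths H→3/2, P→3/2; new cluster HP
  updated: d(HP,I)=13, d(HP,M)=23/2, d(HP,N)=16, d(HP,O)=23/2
step 2: merge (I,O) at d=5; branch lengths I→5/2, O→5/2; new cluster IO
  updated: d(HP,IO)=49/4, d(IO,M)=27/2, d(IO,N)=17/2
step 3: merge (IO,N) at d=17/2; branch lengths IO→7/4, N→17/4; new cluster INO
  updated: d(HP,INO)=27/2, d(INO,M)=15
step 4: merge (HP,M) at d=23/2; branch lengths HP→17/4, M→23/4; new cluster HMP
  updated: d(HMP,INO)=14
step 5: merge (HMP,INO) at d=14; branch lengths HMP→5/4, INO→11/4; new cluster HIMNOP
final tree: (((H:3/2,P:3/2):17/4,M:23/4):5/4,((I:5/2,O:5/2):7/4,N:17/4):11/4)
total length: 28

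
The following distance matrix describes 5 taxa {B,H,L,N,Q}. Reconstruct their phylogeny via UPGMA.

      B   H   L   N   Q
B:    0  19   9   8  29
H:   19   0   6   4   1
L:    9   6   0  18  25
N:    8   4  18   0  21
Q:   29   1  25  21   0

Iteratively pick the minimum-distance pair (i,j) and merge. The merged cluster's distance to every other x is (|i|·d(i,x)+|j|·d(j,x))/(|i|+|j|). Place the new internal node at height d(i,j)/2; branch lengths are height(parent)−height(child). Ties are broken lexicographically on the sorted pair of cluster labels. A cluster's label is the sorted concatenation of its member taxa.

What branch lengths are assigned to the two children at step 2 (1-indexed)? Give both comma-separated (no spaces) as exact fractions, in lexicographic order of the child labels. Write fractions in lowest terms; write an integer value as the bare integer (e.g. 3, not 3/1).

iteration 1: select H,Q (d=1); attach at lengths (1/2, 1/2); label the merged cluster HQ
  updated: d(B,HQ)=24, d(HQ,L)=31/2, d(HQ,N)=25/2
iteration 2: select B,N (d=8); attach at lengths (4, 4); label the merged cluster BN
  updated: d(BN,HQ)=73/4, d(BN,L)=27/2
iteration 3: select BN,L (d=27/2); attach at lengths (11/4, 27/4); label the merged cluster BLN
  updated: d(BLN,HQ)=52/3
iteration 4: select BLN,HQ (d=52/3); attach at lengths (23/12, 49/6); label the merged cluster BHLNQ
final tree: (((B:4,N:4):11/4,L:27/4):23/12,(H:1/2,Q:1/2):49/6)
total length: 343/12

4,4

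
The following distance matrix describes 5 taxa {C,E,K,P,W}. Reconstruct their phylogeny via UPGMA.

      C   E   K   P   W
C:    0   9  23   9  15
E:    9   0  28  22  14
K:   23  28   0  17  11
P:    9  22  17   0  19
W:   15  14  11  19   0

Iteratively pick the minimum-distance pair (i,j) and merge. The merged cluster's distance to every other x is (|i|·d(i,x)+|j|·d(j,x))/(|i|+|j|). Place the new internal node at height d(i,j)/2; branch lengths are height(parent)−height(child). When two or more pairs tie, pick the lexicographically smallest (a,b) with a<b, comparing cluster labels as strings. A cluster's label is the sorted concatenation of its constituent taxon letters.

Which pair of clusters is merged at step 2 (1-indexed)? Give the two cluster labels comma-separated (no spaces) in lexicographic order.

1. join C+E (d=9) ⇒ CE; edges |C|=9/2, |E|=9/2
  updated: d(CE,K)=51/2, d(CE,P)=31/2, d(CE,W)=29/2
2. join K+W (d=11) ⇒ KW; edges |K|=11/2, |W|=11/2
  updated: d(CE,KW)=20, d(KW,P)=18
3. join CE+P (d=31/2) ⇒ CEP; edges |CE|=13/4, |P|=31/4
  updated: d(CEP,KW)=58/3
4. join CEP+KW (d=58/3) ⇒ CEKPW; edges |CEP|=23/12, |KW|=25/6
final tree: (((C:9/2,E:9/2):13/4,P:31/4):23/12,(K:11/2,W:11/2):25/6)
total length: 445/12

K,W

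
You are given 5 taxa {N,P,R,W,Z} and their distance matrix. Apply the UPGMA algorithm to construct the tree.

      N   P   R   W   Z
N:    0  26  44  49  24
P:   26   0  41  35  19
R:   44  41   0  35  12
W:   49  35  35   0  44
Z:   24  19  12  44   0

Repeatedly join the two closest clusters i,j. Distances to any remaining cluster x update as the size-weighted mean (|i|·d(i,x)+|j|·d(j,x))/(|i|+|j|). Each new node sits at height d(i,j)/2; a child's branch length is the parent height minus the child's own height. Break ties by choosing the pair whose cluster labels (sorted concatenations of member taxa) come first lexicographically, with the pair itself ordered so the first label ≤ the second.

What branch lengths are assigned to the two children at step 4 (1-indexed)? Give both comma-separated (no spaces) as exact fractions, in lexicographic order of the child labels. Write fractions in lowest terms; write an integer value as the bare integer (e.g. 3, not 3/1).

iteration 1: select R,Z (d=12); attach at lengths (6, 6); label the merged cluster RZ
  updated: d(N,RZ)=34, d(P,RZ)=30, d(RZ,W)=79/2
iteration 2: select N,P (d=26); attach at lengths (13, 13); label the merged cluster NP
  updated: d(NP,RZ)=32, d(NP,W)=42
iteration 3: select NP,RZ (d=32); attach at lengths (3, 10); label the merged cluster NPRZ
  updated: d(NPRZ,W)=163/4
iteration 4: select NPRZ,W (d=163/4); attach at lengths (35/8, 163/8); label the merged cluster NPRWZ
final tree: (((N:13,P:13):3,(R:6,Z:6):10):35/8,W:163/8)
total length: 303/4

35/8,163/8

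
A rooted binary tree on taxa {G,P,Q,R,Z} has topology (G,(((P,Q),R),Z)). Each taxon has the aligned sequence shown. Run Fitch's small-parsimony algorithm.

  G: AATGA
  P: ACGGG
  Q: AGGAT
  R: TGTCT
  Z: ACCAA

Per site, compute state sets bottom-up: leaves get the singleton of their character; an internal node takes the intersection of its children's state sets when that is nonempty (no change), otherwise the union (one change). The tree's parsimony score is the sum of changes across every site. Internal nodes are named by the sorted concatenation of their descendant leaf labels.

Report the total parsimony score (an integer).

11

PQ@0: {A} ∩ {A} = {A} (intersection, +0)
PQR@0: {A} ∪ {T} = {A,T} (union, +1)
PQRZ@0: {A,T} ∩ {A} = {A} (intersection, +0)
GPQRZ@0: {A} ∩ {A} = {A} (intersection, +0)
PQ@1: {C} ∪ {G} = {C,G} (union, +1)
PQR@1: {C,G} ∩ {G} = {G} (intersection, +0)
PQRZ@1: {G} ∪ {C} = {C,G} (union, +1)
GPQRZ@1: {A} ∪ {C,G} = {A,C,G} (union, +1)
PQ@2: {G} ∩ {G} = {G} (intersection, +0)
PQR@2: {G} ∪ {T} = {G,T} (union, +1)
PQRZ@2: {G,T} ∪ {C} = {C,G,T} (union, +1)
GPQRZ@2: {T} ∩ {C,G,T} = {T} (intersection, +0)
PQ@3: {G} ∪ {A} = {A,G} (union, +1)
PQR@3: {A,G} ∪ {C} = {A,C,G} (union, +1)
PQRZ@3: {A,C,G} ∩ {A} = {A} (intersection, +0)
GPQRZ@3: {G} ∪ {A} = {A,G} (union, +1)
PQ@4: {G} ∪ {T} = {G,T} (union, +1)
PQR@4: {G,T} ∩ {T} = {T} (intersection, +0)
PQRZ@4: {T} ∪ {A} = {A,T} (union, +1)
GPQRZ@4: {A} ∩ {A,T} = {A} (intersection, +0)
per-site changes: [1, 3, 2, 3, 2]; total = 11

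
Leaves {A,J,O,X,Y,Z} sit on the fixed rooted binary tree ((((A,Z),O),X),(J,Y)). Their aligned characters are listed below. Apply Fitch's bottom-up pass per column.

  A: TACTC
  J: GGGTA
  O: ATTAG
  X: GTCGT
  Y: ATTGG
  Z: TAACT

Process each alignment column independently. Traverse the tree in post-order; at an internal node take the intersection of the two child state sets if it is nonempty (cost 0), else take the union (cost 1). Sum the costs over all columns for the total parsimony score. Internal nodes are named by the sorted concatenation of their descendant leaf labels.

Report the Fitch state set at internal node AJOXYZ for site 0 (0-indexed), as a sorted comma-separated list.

AZ@0: {T} ∩ {T} = {T} (intersection, +0)
AOZ@0: {T} ∪ {A} = {A,T} (union, +1)
AOXZ@0: {A,T} ∪ {G} = {A,G,T} (union, +1)
JY@0: {G} ∪ {A} = {A,G} (union, +1)
AJOXYZ@0: {A,G,T} ∩ {A,G} = {A,G} (intersection, +0)
AZ@1: {A} ∩ {A} = {A} (intersection, +0)
AOZ@1: {A} ∪ {T} = {A,T} (union, +1)
AOXZ@1: {A,T} ∩ {T} = {T} (intersection, +0)
JY@1: {G} ∪ {T} = {G,T} (union, +1)
AJOXYZ@1: {T} ∩ {G,T} = {T} (intersection, +0)
AZ@2: {C} ∪ {A} = {A,C} (union, +1)
AOZ@2: {A,C} ∪ {T} = {A,C,T} (union, +1)
AOXZ@2: {A,C,T} ∩ {C} = {C} (intersection, +0)
JY@2: {G} ∪ {T} = {G,T} (union, +1)
AJOXYZ@2: {C} ∪ {G,T} = {C,G,T} (union, +1)
AZ@3: {T} ∪ {C} = {C,T} (union, +1)
AOZ@3: {C,T} ∪ {A} = {A,C,T} (union, +1)
AOXZ@3: {A,C,T} ∪ {G} = {A,C,G,T} (union, +1)
JY@3: {T} ∪ {G} = {G,T} (union, +1)
AJOXYZ@3: {A,C,G,T} ∩ {G,T} = {G,T} (intersection, +0)
AZ@4: {C} ∪ {T} = {C,T} (union, +1)
AOZ@4: {C,T} ∪ {G} = {C,G,T} (union, +1)
AOXZ@4: {C,G,T} ∩ {T} = {T} (intersection, +0)
JY@4: {A} ∪ {G} = {A,G} (union, +1)
AJOXYZ@4: {T} ∪ {A,G} = {A,G,T} (union, +1)
per-site changes: [3, 2, 4, 4, 4]; total = 17

A,G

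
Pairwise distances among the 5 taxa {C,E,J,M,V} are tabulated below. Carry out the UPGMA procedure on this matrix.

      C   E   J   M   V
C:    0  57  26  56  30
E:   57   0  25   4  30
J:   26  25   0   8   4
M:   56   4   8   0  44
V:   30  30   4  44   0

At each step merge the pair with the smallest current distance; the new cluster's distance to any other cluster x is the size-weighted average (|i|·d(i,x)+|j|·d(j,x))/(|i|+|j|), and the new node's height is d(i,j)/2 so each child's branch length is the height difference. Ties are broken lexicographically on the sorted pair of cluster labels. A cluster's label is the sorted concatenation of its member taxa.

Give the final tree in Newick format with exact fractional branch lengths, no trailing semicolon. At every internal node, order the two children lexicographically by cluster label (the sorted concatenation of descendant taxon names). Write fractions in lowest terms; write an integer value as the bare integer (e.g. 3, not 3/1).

1. join E+M (d=4) ⇒ EM; edges |E|=2, |M|=2
  updated: d(C,EM)=113/2, d(EM,J)=33/2, d(EM,V)=37
2. join J+V (d=4) ⇒ JV; edges |J|=2, |V|=2
  updated: d(C,JV)=28, d(EM,JV)=107/4
3. join EM+JV (d=107/4) ⇒ EJMV; edges |EM|=91/8, |JV|=91/8
  updated: d(C,EJMV)=169/4
4. join C+EJMV (d=169/4) ⇒ CEJMV; edges |C|=169/8, |EJMV|=31/4
final tree: (C:169/8,((E:2,M:2):91/8,(J:2,V:2):91/8):31/4)
total length: 477/8

(C:169/8,((E:2,M:2):91/8,(J:2,V:2):91/8):31/4)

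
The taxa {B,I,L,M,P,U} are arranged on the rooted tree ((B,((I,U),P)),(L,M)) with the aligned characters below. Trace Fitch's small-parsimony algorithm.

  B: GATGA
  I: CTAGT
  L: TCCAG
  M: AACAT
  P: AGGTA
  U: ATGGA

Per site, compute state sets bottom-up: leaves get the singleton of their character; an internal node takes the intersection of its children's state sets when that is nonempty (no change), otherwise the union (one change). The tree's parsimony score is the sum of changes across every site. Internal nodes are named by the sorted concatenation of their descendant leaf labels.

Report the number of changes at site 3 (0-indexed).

2

IU@0: {C} ∪ {A} = {A,C} (union, +1)
IPU@0: {A,C} ∩ {A} = {A} (intersection, +0)
BIPU@0: {G} ∪ {A} = {A,G} (union, +1)
LM@0: {T} ∪ {A} = {A,T} (union, +1)
BILMPU@0: {A,G} ∩ {A,T} = {A} (intersection, +0)
IU@1: {T} ∩ {T} = {T} (intersection, +0)
IPU@1: {T} ∪ {G} = {G,T} (union, +1)
BIPU@1: {A} ∪ {G,T} = {A,G,T} (union, +1)
LM@1: {C} ∪ {A} = {A,C} (union, +1)
BILMPU@1: {A,G,T} ∩ {A,C} = {A} (intersection, +0)
IU@2: {A} ∪ {G} = {A,G} (union, +1)
IPU@2: {A,G} ∩ {G} = {G} (intersection, +0)
BIPU@2: {T} ∪ {G} = {G,T} (union, +1)
LM@2: {C} ∩ {C} = {C} (intersection, +0)
BILMPU@2: {G,T} ∪ {C} = {C,G,T} (union, +1)
IU@3: {G} ∩ {G} = {G} (intersection, +0)
IPU@3: {G} ∪ {T} = {G,T} (union, +1)
BIPU@3: {G} ∩ {G,T} = {G} (intersection, +0)
LM@3: {A} ∩ {A} = {A} (intersection, +0)
BILMPU@3: {G} ∪ {A} = {A,G} (union, +1)
IU@4: {T} ∪ {A} = {A,T} (union, +1)
IPU@4: {A,T} ∩ {A} = {A} (intersection, +0)
BIPU@4: {A} ∩ {A} = {A} (intersection, +0)
LM@4: {G} ∪ {T} = {G,T} (union, +1)
BILMPU@4: {A} ∪ {G,T} = {A,G,T} (union, +1)
per-site changes: [3, 3, 3, 2, 3]; total = 14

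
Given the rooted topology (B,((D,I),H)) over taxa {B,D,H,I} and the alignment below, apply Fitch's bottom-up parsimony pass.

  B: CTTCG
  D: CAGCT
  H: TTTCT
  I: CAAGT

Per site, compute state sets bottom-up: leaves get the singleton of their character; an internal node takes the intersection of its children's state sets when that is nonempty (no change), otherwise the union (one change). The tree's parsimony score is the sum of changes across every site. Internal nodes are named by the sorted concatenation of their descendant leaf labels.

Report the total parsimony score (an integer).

DI@0: {C} ∩ {C} = {C} (intersection, +0)
DHI@0: {C} ∪ {T} = {C,T} (union, +1)
BDHI@0: {C} ∩ {C,T} = {C} (intersection, +0)
DI@1: {A} ∩ {A} = {A} (intersection, +0)
DHI@1: {A} ∪ {T} = {A,T} (union, +1)
BDHI@1: {T} ∩ {A,T} = {T} (intersection, +0)
DI@2: {G} ∪ {A} = {A,G} (union, +1)
DHI@2: {A,G} ∪ {T} = {A,G,T} (union, +1)
BDHI@2: {T} ∩ {A,G,T} = {T} (intersection, +0)
DI@3: {C} ∪ {G} = {C,G} (union, +1)
DHI@3: {C,G} ∩ {C} = {C} (intersection, +0)
BDHI@3: {C} ∩ {C} = {C} (intersection, +0)
DI@4: {T} ∩ {T} = {T} (intersection, +0)
DHI@4: {T} ∩ {T} = {T} (intersection, +0)
BDHI@4: {G} ∪ {T} = {G,T} (union, +1)
per-site changes: [1, 1, 2, 1, 1]; total = 6

6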